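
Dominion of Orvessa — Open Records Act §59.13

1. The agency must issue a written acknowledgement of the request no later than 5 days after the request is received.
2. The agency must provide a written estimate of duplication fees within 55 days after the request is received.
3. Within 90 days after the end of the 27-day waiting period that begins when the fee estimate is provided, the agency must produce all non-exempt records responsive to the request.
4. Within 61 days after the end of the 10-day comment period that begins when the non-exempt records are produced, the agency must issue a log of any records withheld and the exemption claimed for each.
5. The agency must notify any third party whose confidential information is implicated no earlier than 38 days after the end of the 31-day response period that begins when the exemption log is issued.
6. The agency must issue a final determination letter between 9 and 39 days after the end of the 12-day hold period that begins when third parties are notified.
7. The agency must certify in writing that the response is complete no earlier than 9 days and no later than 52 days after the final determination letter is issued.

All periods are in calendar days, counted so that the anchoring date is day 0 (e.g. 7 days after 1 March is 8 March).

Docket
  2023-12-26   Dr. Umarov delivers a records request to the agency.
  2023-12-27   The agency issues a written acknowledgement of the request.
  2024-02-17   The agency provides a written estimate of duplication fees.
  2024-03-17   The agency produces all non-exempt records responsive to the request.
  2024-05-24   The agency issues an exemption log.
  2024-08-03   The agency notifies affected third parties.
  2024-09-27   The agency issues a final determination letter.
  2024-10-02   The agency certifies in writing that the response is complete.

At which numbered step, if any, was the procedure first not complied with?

Step 1 — counting 5 days from 2023-12-26 (when the request is received) gives a deadline of 2023-12-31; done 2023-12-27 — timely.
Step 2 — counting 55 days from 2023-12-26 (when the request is received) gives a deadline of 2024-02-19; done 2024-02-17 — timely.
Step 3 — counting 90 days from 2024-03-15 (end of the 27-day waiting period, which began when the fee estimate is provided on 2024-02-17) gives a deadline of 2024-06-13; done 2024-03-17 — timely.
Step 4 — counting 61 days from 2024-03-27 (end of the 10-day comment period, which began when the non-exempt records are produced on 2024-03-17) gives a deadline of 2024-05-27; done 2024-05-24 — timely.
Step 5 — must wait 38 days from 2024-06-24 (end of the 31-day response period, which began when the exemption log is issued on 2024-05-24), so not before 2024-08-01; done 2024-08-03, after the minimum wait.
Step 6 — 9 and 39 days from 2024-08-15 (end of the 12-day hold period, which began when third parties are notified on 2024-08-03) are 2024-08-24 and 2024-09-23 respectively; 2024-09-27 is 4 days past the end of the window.
The analysis stops there.

Step 6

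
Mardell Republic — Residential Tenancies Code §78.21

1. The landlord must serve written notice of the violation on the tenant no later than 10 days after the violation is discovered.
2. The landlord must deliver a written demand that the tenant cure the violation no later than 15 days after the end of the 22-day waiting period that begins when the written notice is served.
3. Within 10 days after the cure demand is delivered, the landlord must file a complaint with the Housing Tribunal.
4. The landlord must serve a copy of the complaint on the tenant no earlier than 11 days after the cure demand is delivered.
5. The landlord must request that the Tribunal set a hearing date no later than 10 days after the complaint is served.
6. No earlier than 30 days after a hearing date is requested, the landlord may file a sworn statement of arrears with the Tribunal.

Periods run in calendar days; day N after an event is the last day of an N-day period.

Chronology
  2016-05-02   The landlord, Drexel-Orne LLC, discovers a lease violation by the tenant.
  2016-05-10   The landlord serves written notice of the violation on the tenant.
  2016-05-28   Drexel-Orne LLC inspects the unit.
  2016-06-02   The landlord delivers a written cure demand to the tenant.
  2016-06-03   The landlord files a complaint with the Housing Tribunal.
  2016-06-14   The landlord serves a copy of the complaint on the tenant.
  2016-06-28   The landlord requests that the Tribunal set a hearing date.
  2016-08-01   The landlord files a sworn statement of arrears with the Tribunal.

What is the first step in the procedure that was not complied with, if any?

Step 5

(1) due by 2016-05-02 + 10 days = 2016-05-12; completed 2016-05-10, before the deadline.
(2) due by 2016-06-01 + 15 days = 2016-06-16; done 2016-06-02 — timely.
(3) due by 2016-06-02 + 10 days = 2016-06-12; done 2016-06-03 — timely.
(4) permitted from 2016-06-02 + 11 days = 2016-06-13 onward; done 2016-06-14, after the minimum wait.
(5) due by 2016-06-14 + 10 days = 2016-06-24; done 2016-06-28 — 4 days late.
The procedure was therefore not followed at step 5.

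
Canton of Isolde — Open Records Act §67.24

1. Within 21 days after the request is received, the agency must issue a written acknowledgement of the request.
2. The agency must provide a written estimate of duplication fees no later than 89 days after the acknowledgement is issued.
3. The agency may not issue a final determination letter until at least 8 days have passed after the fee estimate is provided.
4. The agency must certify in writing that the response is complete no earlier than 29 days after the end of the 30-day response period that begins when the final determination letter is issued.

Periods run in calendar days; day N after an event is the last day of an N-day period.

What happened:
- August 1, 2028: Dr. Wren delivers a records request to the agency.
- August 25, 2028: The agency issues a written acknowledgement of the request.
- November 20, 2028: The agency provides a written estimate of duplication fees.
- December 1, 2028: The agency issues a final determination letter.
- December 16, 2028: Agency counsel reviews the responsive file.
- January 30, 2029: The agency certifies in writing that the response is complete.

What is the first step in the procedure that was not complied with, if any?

Step 1

Step 1: 21 days after August 1, 2028 (when the request is received) is August 22, 2028; not done until August 25, 2028, 3 days after the deadline.
The procedure was therefore not followed at step 1.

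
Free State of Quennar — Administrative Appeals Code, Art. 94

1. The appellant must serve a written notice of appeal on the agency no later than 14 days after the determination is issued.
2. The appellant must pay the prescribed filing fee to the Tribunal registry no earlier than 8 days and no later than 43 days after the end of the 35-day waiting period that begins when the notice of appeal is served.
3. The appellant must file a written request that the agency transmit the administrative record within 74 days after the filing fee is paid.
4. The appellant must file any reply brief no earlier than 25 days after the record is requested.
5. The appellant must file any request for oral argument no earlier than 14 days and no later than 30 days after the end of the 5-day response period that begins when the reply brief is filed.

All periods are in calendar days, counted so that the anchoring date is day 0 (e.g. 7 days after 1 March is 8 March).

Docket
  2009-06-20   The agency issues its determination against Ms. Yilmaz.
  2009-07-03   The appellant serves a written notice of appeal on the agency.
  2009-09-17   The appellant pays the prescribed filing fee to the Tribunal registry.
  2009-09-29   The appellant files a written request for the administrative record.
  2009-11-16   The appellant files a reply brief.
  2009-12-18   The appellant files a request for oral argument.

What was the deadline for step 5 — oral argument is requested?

2009-12-21

The reply brief is filed on 2009-11-16; the 5-day response period therefore ends 2009-11-21, and step 5 runs from that date. The window is 14–30 days after 2009-11-21; it closes on 2009-12-21.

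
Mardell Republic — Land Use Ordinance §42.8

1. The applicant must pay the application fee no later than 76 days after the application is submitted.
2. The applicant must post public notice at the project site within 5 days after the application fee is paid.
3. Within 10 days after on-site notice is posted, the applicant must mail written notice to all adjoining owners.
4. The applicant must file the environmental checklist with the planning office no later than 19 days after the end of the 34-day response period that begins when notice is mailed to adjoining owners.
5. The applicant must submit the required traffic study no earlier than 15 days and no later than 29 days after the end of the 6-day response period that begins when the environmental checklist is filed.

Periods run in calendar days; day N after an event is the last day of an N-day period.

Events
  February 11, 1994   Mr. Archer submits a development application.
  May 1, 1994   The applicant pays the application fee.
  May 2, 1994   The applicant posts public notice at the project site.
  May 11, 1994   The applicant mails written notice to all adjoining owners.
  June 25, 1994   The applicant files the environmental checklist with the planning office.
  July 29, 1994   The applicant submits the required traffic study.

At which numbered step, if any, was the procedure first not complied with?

Step 1

Step 1 — counting 76 days from February 11, 1994 (when the application is submitted) gives a deadline of April 28, 1994; done May 1, 1994 — 3 days late.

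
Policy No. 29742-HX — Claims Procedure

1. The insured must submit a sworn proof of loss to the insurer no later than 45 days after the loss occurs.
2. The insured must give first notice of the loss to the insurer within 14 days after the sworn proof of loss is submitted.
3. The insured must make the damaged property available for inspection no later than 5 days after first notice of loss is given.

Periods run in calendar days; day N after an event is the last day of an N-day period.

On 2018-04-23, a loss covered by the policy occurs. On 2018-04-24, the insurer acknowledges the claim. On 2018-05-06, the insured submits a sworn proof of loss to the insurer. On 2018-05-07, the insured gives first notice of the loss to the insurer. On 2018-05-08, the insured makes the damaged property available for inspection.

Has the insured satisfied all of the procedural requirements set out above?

Step 1 — counting 45 days from 2018-04-23 (when the loss occurs) gives a deadline of 2018-06-07; done 2018-05-06 — timely.
Step 2 — counting 14 days from 2018-05-06 (when the sworn proof of loss is submitted) gives a deadline of 2018-05-20; 2018-05-07 is within that limit.
Step 3 — counting 5 days from 2018-05-07 (when first notice of loss is given) gives a deadline of 2018-05-12; completed 2018-05-08, before the deadline.

Yes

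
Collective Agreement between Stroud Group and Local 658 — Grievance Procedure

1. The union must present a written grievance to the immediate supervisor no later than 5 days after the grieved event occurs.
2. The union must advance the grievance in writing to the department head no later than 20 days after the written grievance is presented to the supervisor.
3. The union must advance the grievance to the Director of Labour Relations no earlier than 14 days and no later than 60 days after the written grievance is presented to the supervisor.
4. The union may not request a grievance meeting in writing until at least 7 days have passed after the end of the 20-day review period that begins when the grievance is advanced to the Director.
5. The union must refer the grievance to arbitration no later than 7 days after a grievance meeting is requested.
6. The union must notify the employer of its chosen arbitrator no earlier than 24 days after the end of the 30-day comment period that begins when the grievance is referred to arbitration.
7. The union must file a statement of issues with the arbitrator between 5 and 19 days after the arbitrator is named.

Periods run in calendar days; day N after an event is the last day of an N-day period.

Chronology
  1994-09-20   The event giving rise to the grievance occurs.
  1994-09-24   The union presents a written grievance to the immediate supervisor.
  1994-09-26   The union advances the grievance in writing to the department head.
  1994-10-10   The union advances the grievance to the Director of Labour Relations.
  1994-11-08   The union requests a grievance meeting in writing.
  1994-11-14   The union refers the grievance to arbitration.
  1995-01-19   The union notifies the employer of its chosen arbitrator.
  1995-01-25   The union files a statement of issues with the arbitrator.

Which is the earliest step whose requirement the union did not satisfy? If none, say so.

Step 1 — counting 5 days from 1994-09-20 (when the grieved event occurs) gives a deadline of 1994-09-25; done 1994-09-24 — timely.
Step 2 — counting 20 days from 1994-09-24 (when the written grievance is presented to the supervisor) gives a deadline of 1994-10-14; done 1994-09-26 — timely.
Step 3 — 14 and 60 days from 1994-09-24 (when the written grievance is presented to the supervisor) are 1994-10-08 and 1994-11-23 respectively; 1994-10-10 falls inside that range.
Step 4 — must wait 7 days from 1994-10-30 (end of the 20-day review period, which began when the grievance is advanced to the Director on 1994-10-10), so not before 1994-11-06; 1994-11-08 is on or after that date.
Step 5 — counting 7 days from 1994-11-08 (when a grievance meeting is requested) gives a deadline of 1994-11-15; completed 1994-11-14, before the deadline.
Step 6 — must wait 24 days from 1994-12-14 (end of the 30-day comment period, which began when the grievance is referred to arbitration on 1994-11-14), so not before 1995-01-07; done 1995-01-19 — permitted.
Step 7 — 5 and 19 days from 1995-01-19 (when the arbitrator is named) are 1995-01-24 and 1995-02-07 respectively; 1995-01-25 falls inside that range.

None — every step was satisfied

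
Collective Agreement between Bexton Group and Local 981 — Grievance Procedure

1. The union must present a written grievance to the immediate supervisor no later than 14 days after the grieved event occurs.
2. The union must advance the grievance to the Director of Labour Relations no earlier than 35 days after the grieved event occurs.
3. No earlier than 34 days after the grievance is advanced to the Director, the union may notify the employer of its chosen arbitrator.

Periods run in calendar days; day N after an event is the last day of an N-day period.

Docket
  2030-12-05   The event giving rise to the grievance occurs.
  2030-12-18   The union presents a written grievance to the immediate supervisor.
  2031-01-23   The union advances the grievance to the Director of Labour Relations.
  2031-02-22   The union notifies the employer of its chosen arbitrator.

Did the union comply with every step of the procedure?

(1) due by 2030-12-05 + 14 days = 2030-12-19; 2030-12-18 is within that limit.
(2) permitted from 2030-12-05 + 35 days = 2031-01-09 onward; 2031-01-23 is on or after that date.
(3) permitted from 2031-01-23 + 34 days = 2031-02-26 onward; 2031-02-22 is 4 days before the earliest permitted date.

No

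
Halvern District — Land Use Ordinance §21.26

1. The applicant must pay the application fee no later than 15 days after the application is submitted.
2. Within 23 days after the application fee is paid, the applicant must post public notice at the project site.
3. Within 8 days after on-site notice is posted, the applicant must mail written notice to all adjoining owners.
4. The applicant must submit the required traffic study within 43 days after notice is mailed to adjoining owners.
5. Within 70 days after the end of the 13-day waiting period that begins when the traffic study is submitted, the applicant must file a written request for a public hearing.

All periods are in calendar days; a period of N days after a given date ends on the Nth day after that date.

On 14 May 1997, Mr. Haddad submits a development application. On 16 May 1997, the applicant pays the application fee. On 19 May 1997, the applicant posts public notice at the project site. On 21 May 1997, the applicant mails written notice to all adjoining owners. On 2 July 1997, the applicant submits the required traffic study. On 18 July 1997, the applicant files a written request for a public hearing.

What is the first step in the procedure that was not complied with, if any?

(1) due by 14 May 1997 + 15 days = 29 May 1997; done 16 May 1997 — timely.
(2) due by 16 May 1997 + 23 days = 8 June 1997; 19 May 1997 is within that limit.
(3) due by 19 May 1997 + 8 days = 27 May 1997; completed 21 May 1997, before the deadline.
(4) due by 21 May 1997 + 43 days = 3 July 1997; completed 2 July 1997, before the deadline.
(5) due by 15 July 1997 + 70 days = 23 September 1997; 18 July 1997 is within that limit.

None — every step was satisfied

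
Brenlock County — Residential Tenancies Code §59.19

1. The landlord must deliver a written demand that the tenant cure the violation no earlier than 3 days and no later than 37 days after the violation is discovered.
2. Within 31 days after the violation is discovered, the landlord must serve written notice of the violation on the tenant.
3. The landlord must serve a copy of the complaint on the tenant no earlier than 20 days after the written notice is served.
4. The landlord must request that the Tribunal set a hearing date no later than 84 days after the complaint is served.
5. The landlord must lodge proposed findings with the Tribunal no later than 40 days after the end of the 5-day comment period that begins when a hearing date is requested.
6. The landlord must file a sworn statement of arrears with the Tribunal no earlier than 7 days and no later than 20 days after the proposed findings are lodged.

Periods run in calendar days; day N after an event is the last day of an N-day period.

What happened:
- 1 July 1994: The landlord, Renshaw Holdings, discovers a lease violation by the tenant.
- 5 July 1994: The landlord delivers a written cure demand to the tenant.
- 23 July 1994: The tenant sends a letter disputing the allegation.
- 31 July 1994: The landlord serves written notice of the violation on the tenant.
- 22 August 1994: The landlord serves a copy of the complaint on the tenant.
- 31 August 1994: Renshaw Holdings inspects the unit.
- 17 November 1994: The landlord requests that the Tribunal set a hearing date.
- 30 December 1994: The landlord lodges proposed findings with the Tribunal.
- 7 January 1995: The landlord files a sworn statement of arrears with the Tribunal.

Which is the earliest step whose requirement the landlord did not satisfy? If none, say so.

Step 1: the window is 3–37 days after 1 July 1994 (when the violation is discovered), so 4 July 1994 through 7 August 1994; done 5 July 1994, which is between those dates.
Step 2: 31 days after 1 July 1994 (when the violation is discovered) is 1 August 1994; 31 July 1994 is within that limit.
Step 3: the earliest permitted date is 20 days after 31 July 1994 (when the written notice is served), i.e. 20 August 1994; done 22 August 1994, after the minimum wait.
Step 4: 84 days after 22 August 1994 (when the complaint is served) is 14 November 1994; 17 November 1994 misses that deadline by 3 days.
The analysis stops there.

Step 4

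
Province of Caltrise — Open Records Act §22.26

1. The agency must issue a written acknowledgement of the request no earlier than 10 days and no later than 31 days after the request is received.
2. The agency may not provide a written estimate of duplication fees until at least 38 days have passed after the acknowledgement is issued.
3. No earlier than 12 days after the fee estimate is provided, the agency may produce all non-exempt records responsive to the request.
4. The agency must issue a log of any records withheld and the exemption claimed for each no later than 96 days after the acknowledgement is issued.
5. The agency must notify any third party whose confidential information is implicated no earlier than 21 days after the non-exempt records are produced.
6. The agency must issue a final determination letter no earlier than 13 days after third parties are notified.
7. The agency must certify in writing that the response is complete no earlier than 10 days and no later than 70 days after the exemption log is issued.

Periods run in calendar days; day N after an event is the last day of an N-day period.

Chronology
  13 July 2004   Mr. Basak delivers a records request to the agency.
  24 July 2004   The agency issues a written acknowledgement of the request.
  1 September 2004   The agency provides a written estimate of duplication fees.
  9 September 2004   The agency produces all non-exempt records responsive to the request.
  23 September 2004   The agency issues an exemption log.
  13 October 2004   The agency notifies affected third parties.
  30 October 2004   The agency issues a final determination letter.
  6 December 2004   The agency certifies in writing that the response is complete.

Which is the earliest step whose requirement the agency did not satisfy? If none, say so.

(1) the permitted window runs from 13 July 2004 + 10 = 23 July 2004 to 13 July 2004 + 31 = 13 August 2004; 24 July 2004 falls inside that range.
(2) permitted from 24 July 2004 + 38 days = 31 August 2004 onward; done 1 September 2004, after the minimum wait.
(3) permitted from 1 September 2004 + 12 days = 13 September 2004 onward; 9 September 2004 is 4 days before the earliest permitted date.
That is the first point of non-compliance.

Step 3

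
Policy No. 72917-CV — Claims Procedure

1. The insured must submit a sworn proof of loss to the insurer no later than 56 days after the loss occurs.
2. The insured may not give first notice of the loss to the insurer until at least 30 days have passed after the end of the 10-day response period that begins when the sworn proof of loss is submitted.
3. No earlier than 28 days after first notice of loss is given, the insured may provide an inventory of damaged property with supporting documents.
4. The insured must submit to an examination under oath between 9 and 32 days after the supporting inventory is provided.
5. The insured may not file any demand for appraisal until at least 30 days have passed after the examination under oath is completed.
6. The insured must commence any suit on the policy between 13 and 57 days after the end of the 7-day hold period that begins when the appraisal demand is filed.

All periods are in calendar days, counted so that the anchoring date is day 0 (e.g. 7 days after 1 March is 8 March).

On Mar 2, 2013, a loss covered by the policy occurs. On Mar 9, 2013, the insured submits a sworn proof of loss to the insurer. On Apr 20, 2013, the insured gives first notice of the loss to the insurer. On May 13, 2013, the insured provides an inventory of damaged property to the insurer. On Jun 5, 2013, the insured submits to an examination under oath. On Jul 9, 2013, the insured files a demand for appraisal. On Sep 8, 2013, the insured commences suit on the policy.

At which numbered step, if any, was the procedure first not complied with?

Step 3

(1) due by Mar 2, 2013 + 56 days = Apr 27, 2013; Mar 9, 2013 is within that limit.
(2) permitted from Mar 19, 2013 + 30 days = Apr 18, 2013 onward; done Apr 20, 2013, after the minimum wait.
(3) permitted from Apr 20, 2013 + 28 days = May 18, 2013 onward; May 13, 2013 is 5 days before the earliest permitted date.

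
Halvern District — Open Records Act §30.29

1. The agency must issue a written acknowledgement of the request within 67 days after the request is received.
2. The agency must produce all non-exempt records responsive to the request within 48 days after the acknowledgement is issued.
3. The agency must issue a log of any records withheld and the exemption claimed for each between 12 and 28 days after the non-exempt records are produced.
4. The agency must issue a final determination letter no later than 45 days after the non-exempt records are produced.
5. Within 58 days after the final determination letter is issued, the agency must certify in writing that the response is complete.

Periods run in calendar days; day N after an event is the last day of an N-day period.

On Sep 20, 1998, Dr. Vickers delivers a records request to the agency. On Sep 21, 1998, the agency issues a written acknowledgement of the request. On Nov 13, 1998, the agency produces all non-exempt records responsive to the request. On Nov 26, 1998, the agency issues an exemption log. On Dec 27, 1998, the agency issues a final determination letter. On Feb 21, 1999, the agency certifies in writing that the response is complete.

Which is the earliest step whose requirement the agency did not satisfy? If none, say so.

Step 2

(1) due by Sep 20, 1998 + 67 days = Nov 26, 1998; Sep 21, 1998 is within that limit.
(2) due by Sep 21, 1998 + 48 days = Nov 8, 1998; not done until Nov 13, 1998, 5 days after the deadline.
Later steps need not be reached.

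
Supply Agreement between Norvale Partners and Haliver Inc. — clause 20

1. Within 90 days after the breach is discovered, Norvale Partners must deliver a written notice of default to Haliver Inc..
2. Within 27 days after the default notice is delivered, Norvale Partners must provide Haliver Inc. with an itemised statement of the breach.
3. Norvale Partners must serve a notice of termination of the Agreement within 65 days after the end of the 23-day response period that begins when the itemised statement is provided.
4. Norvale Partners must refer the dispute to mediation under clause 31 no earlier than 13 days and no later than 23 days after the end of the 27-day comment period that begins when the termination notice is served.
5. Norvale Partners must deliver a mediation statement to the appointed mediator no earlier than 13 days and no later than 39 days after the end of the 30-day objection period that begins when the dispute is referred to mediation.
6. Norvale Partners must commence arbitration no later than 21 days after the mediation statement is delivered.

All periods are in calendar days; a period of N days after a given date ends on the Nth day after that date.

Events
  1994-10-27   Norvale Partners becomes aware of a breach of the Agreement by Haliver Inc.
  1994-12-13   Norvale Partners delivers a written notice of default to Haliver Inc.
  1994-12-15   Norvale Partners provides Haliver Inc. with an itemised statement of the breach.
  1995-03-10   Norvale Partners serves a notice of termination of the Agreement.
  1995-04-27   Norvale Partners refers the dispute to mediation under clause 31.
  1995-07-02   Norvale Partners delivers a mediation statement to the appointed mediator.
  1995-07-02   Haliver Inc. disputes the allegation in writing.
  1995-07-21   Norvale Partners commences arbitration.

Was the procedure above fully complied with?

Step 1 — counting 90 days from 1994-10-27 (when the breach is discovered) gives a deadline of 1995-01-25; done 1994-12-13 — timely.
Step 2 — counting 27 days from 1994-12-13 (when the default notice is delivered) gives a deadline of 1995-01-09; completed 1994-12-15, before the deadline.
Step 3 — counting 65 days from 1995-01-07 (end of the 23-day response period, which began when the itemised statement is provided on 1994-12-15) gives a deadline of 1995-03-13; 1995-03-10 is within that limit.
Step 4 — 13 and 23 days from 1995-04-06 (end of the 27-day comment period, which began when the termination notice is served on 1995-03-10) are 1995-04-19 and 1995-04-29 respectively; done 1995-04-27, which is between those dates.
Step 5 — 13 and 39 days from 1995-05-27 (end of the 30-day objection period, which began when the dispute is referred to mediation on 1995-04-27) are 1995-06-09 and 1995-07-05 respectively; done 1995-07-02 — within the window.
Step 6 — counting 21 days from 1995-07-02 (when the mediation statement is delivered) gives a deadline of 1995-07-23; done 1995-07-21 — timely.

Yes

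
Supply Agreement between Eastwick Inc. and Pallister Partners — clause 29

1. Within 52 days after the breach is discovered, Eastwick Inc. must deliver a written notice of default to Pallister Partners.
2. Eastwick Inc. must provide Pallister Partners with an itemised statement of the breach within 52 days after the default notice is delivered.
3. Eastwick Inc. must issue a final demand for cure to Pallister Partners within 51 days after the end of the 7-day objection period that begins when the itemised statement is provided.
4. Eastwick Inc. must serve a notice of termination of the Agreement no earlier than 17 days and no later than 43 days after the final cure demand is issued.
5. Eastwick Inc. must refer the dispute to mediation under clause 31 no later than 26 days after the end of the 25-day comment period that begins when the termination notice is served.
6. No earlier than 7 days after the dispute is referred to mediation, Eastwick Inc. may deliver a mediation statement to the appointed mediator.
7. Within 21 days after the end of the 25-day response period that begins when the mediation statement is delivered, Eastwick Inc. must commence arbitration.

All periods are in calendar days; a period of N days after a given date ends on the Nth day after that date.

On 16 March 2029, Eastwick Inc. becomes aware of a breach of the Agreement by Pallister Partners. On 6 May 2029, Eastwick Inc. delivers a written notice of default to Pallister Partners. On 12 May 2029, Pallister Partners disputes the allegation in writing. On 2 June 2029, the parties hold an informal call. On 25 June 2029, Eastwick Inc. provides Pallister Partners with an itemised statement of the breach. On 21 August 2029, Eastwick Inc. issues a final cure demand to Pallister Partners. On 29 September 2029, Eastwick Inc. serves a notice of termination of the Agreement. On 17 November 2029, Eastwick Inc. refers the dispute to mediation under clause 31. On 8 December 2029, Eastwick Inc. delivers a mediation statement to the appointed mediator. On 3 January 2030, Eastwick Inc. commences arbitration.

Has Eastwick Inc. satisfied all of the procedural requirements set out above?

Step 1 — counting 52 days from 16 March 2029 (when the breach is discovered) gives a deadline of 7 May 2029; done 6 May 2029 — timely.
Step 2 — counting 52 days from 6 May 2029 (when the default notice is delivered) gives a deadline of 27 June 2029; done 25 June 2029 — timely.
Step 3 — counting 51 days from 2 July 2029 (end of the 7-day objection period, which began when the itemised statement is provided on 25 June 2029) gives a deadline of 22 August 2029; done 21 August 2029 — timely.
Step 4 — 17 and 43 days from 21 August 2029 (when the final cure demand is issued) are 7 September 2029 and 3 October 2029 respectively; 29 September 2029 falls inside that range.
Step 5 — counting 26 days from 24 October 2029 (end of the 25-day comment period, which began when the termination notice is served on 29 September 2029) gives a deadline of 19 November 2029; 17 November 2029 is within that limit.
Step 6 — must wait 7 days from 17 November 2029 (when the dispute is referred to mediation), so not before 24 November 2029; done 8 December 2029, after the minimum wait.
Step 7 — counting 21 days from 2 January 2030 (end of the 25-day response period, which began when the mediation statement is delivered on 8 December 2029) gives a deadline of 23 January 2030; done 3 January 2030 — timely.

Yes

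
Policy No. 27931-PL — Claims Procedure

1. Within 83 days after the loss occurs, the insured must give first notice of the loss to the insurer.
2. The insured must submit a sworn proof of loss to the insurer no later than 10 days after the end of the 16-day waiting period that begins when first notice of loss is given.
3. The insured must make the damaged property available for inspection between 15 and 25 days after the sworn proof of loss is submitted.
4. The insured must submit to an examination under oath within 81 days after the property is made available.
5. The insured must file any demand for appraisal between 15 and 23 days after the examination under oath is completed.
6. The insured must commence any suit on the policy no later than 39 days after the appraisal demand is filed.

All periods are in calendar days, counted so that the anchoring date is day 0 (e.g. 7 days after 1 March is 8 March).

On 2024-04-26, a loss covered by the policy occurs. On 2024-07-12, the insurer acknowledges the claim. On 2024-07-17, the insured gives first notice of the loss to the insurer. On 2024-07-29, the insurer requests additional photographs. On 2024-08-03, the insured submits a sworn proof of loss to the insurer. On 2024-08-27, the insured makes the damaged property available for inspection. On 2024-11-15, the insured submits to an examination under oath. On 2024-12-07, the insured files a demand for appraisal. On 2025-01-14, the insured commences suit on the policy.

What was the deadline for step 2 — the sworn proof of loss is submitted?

2024-08-12

First notice of loss is given on 2024-07-17; the 16-day waiting period therefore ends 2024-08-02, and step 2 runs from that date. 10 days after 2024-08-02 is 2024-08-12.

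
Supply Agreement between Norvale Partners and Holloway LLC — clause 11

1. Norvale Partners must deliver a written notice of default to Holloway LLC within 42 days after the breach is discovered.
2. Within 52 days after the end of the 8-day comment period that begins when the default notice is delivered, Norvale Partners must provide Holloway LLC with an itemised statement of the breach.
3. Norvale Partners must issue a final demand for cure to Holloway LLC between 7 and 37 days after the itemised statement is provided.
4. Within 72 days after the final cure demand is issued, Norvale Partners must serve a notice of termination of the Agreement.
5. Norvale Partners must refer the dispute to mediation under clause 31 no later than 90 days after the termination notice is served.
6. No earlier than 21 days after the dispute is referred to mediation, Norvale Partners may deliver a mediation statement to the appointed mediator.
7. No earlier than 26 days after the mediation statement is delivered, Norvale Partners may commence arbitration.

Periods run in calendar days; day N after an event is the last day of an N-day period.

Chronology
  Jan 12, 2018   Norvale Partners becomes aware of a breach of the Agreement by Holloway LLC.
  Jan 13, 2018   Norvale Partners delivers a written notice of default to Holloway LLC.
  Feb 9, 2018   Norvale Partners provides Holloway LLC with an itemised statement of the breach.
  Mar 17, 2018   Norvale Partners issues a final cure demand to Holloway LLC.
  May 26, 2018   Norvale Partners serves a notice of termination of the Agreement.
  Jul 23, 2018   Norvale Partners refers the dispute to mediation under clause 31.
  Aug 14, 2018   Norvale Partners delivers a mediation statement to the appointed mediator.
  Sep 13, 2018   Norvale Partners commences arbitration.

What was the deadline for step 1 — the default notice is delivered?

Feb 23, 2018

Step 1 runs from Jan 12, 2018, when the breach is discovered. 42 days after Jan 12, 2018 is Feb 23, 2018.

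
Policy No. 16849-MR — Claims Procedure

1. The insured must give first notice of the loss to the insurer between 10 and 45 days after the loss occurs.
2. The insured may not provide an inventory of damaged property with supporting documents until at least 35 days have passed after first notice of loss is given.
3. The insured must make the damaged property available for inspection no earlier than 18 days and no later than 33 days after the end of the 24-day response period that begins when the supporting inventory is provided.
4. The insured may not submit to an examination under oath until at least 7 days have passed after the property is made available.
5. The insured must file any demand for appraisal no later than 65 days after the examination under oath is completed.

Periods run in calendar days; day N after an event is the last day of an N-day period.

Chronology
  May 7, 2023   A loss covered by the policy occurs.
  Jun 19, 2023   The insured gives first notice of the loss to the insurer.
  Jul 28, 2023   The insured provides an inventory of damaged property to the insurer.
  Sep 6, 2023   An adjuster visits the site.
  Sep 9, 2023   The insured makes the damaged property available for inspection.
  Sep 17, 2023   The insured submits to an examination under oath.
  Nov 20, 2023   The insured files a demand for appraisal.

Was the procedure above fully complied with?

(1) the permitted window runs from May 7, 2023 + 10 = May 17, 2023 to May 7, 2023 + 45 = Jun 21, 2023; Jun 19, 2023 falls inside that range.
(2) permitted from Jun 19, 2023 + 35 days = Jul 24, 2023 onward; Jul 28, 2023 is on or after that date.
(3) the permitted window runs from Aug 21, 2023 + 18 = Sep 8, 2023 to Aug 21, 2023 + 33 = Sep 23, 2023; done Sep 9, 2023, which is between those dates.
(4) permitted from Sep 9, 2023 + 7 days = Sep 16, 2023 onward; Sep 17, 2023 is on or after that date.
(5) due by Sep 17, 2023 + 65 days = Nov 21, 2023; completed Nov 20, 2023, before the deadline.

Yes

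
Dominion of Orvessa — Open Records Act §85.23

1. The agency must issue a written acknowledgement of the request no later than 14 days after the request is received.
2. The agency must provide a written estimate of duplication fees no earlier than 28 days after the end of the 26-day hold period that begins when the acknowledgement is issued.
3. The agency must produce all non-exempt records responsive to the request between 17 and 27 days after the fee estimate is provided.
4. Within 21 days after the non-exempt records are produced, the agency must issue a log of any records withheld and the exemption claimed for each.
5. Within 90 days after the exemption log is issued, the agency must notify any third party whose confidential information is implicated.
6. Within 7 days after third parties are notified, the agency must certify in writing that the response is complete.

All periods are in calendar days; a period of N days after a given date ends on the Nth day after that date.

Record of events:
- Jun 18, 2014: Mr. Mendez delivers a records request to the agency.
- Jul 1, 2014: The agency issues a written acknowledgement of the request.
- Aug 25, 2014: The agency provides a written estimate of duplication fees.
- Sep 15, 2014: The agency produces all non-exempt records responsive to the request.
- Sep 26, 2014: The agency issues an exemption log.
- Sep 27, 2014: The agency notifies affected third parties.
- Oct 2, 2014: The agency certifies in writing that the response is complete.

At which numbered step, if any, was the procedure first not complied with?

None — every step was satisfied

Step 1 — counting 14 days from Jun 18, 2014 (when the request is received) gives a deadline of Jul 2, 2014; done Jul 1, 2014 — timely.
Step 2 — must wait 28 days from Jul 27, 2014 (end of the 26-day hold period, which began when the acknowledgement is issued on Jul 1, 2014), so not before Aug 24, 2014; done Aug 25, 2014, after the minimum wait.
Step 3 — 17 and 27 days from Aug 25, 2014 (when the fee estimate is provided) are Sep 11, 2014 and Sep 21, 2014 respectively; done Sep 15, 2014 — within the window.
Step 4 — counting 21 days from Sep 15, 2014 (when the non-exempt records are produced) gives a deadline of Oct 6, 2014; completed Sep 26, 2014, before the deadline.
Step 5 — counting 90 days from Sep 26, 2014 (when the exemption log is issued) gives a deadline of Dec 25, 2014; completed Sep 27, 2014, before the deadline.
Step 6 — counting 7 days from Sep 27, 2014 (when third parties are notified) gives a deadline of Oct 4, 2014; done Oct 2, 2014 — timely.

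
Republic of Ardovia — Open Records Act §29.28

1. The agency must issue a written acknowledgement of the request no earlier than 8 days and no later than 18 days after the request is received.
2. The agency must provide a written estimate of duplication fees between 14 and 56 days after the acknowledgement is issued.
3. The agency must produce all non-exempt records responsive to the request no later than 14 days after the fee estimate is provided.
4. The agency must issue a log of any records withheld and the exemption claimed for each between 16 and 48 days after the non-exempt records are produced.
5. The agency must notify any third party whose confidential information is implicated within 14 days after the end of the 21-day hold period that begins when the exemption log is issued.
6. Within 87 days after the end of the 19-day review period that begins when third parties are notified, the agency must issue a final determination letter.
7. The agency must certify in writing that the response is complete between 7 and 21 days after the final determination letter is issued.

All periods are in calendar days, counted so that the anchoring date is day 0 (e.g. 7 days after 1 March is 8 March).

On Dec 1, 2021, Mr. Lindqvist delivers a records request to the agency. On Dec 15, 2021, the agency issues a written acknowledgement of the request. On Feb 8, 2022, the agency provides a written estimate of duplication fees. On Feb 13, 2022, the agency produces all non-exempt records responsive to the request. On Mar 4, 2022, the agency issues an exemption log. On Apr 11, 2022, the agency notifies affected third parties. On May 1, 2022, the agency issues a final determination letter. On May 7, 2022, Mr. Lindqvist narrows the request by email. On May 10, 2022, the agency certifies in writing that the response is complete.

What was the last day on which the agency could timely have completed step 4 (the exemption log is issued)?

Step 4 runs from Feb 13, 2022, when the non-exempt records are produced. The window is 16–48 days after Feb 13, 2022; it closes on Apr 2, 2022.

Apr 2, 2022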